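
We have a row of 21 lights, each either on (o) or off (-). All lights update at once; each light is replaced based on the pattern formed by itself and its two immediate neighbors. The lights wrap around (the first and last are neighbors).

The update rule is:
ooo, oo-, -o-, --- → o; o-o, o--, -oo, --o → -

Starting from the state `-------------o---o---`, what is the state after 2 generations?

oooooooooooo-o-o-o--o

generation 1: oooooooooooo-o-o-o-oo
generation 2: oooooooooooo-o-o-o--o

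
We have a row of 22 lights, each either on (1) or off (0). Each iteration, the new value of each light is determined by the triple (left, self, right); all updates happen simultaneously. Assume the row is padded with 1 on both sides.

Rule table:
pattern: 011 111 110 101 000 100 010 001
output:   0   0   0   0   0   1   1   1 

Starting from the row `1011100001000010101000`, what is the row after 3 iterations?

iteration 1: 0000010011100110101101
iteration 2: 1000111100011000100000
iteration 3: 0101000010100101110001

0101000010100101110001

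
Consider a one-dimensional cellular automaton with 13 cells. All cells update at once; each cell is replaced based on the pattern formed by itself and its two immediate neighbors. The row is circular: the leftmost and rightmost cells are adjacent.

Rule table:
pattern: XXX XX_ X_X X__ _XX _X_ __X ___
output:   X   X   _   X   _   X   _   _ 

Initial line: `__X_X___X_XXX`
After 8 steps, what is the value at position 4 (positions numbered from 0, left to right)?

step 1: X_X_XX__X__XX
step 2: X_X__XX_XX__X
step 3: X_XX__X__XX__
step 4: X__XX_XX__XX_
step 5: XX__X__XX__X_
step 6: _XX_XX__XX_X_
step 7: __X__XX__X_XX
step 8: X_XX__XX_X__X
position 4 holds _

_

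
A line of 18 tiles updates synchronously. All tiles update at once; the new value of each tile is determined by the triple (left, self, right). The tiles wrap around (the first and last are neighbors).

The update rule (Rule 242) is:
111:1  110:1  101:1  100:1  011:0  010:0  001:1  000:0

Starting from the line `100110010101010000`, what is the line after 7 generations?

011011101010101001
101101110101010110
010110111010101011
101011011101010101
110101101110101010
011010110111010101
101101011011101010

101101011011101010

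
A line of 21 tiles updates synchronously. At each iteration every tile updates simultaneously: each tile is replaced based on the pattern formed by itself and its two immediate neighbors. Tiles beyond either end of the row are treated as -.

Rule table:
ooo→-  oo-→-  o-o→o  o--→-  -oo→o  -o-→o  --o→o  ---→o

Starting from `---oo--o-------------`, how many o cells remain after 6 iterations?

8

oooo--oo-oooooooooooo
o----oo-oo-----------
o-oooo-oo--oooooooooo
ooo---oo--oo---------
o---ooo--oo--oooooooo
o-ooo---oo--oo-------
count of o: 8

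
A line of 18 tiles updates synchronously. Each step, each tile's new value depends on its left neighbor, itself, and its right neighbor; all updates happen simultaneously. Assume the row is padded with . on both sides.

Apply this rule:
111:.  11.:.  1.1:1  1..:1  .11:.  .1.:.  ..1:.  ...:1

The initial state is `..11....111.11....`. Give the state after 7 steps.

.111....1..1111111

1...111....1..1111
.11....111..1.....
...111....1..11111
11....111..1......
..111....1..111111
1....111..1.......
.111....1..1111111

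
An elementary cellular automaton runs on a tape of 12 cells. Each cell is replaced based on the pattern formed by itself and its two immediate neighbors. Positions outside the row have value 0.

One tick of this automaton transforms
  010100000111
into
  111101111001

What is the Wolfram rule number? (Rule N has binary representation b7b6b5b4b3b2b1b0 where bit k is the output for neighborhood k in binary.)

103

position 10: 111 → 0  (bit 7 = 0)
position 11: 110 → 1  (bit 6 = 1)
position 2: 101 → 1  (bit 5 = 1)
position 4: 100 → 0  (bit 4 = 0)
position 9: 011 → 0  (bit 3 = 0)
position 1: 010 → 1  (bit 2 = 1)
position 0: 001 → 1  (bit 1 = 1)
position 5: 000 → 1  (bit 0 = 1)
bits b7..b0 = 01100111 = 103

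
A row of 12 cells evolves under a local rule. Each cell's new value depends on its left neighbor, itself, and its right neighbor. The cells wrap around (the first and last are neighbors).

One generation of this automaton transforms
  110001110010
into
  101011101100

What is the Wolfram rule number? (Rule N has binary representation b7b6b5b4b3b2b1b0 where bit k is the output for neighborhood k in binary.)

position 6: 111 → 1  (bit 7 = 1)
position 1: 110 → 0  (bit 6 = 0)
position 11: 101 → 0  (bit 5 = 0)
position 2: 100 → 1  (bit 4 = 1)
position 0: 011 → 1  (bit 3 = 1)
position 10: 010 → 0  (bit 2 = 0)
position 4: 001 → 1  (bit 1 = 1)
position 3: 000 → 0  (bit 0 = 0)
bits b7..b0 = 10011010 = 154

154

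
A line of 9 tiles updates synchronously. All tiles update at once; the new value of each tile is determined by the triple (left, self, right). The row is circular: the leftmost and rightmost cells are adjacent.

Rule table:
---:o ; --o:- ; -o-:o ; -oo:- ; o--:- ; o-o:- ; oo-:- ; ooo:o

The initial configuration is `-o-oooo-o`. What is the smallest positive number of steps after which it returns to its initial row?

-o--oo--o
-o------o
-o-oooo-o

3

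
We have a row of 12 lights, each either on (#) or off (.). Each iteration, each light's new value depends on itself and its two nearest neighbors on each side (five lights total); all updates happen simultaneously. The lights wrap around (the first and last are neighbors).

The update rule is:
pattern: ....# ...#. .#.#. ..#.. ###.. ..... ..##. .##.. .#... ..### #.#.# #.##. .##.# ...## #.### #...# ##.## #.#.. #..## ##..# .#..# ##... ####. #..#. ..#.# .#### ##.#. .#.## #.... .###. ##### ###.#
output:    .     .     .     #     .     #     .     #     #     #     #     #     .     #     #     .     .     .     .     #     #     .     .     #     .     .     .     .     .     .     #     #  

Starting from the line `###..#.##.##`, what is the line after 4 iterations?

#...#.##..#.

iteration 1: #..##..#..#.
iteration 2: .#..######..
iteration 3: .##.#.##....
iteration 4: #...#.##..#.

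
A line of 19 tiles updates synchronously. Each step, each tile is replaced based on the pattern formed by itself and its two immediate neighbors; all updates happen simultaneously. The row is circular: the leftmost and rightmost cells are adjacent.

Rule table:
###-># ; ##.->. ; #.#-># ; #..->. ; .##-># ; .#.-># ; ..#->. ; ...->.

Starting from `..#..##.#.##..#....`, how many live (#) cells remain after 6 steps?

3

step 1: ..#..#.####...#....
step 2: ..#..#####....#....
step 3: ..#..####.....#....
step 4: ..#..###......#....
step 5: ..#..##.......#....
step 6: ..#..#........#....
count of #: 3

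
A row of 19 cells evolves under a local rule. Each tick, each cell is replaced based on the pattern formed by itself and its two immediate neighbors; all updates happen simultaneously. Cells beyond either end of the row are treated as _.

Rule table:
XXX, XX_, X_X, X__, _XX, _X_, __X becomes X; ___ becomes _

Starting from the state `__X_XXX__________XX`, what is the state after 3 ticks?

_XXXXXXX________XXX
XXXXXXXXX______XXXX
XXXXXXXXXX____XXXXX

XXXXXXXXXX____XXXXX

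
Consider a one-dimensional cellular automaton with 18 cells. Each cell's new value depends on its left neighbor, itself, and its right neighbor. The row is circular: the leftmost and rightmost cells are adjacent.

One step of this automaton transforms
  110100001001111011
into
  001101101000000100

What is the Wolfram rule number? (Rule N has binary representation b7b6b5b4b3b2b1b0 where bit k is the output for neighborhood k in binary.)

position 0: 111 → 0  (bit 7 = 0)
position 1: 110 → 0  (bit 6 = 0)
position 2: 101 → 1  (bit 5 = 1)
position 4: 100 → 0  (bit 4 = 0)
position 11: 011 → 0  (bit 3 = 0)
position 3: 010 → 1  (bit 2 = 1)
position 7: 001 → 0  (bit 1 = 0)
position 5: 000 → 1  (bit 0 = 1)
bits b7..b0 = 00100101 = 37

37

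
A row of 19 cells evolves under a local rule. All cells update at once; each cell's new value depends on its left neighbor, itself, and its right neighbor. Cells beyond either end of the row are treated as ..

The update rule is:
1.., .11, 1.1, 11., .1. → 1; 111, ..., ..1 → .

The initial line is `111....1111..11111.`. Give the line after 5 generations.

1.11...1..11.1...11
11111..11.11111..11
1...11.1111...11.11
11..1111..11..11111
111.1..11.111.1...1

111.1..11.111.1...1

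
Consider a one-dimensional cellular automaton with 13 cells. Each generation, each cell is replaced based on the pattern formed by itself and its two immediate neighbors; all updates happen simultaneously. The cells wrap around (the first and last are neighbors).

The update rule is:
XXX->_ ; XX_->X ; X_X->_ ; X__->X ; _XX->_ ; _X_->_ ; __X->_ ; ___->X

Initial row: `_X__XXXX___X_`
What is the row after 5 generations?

X__XXX__XX__X

__X____XXX__X
X__XXX___XX__
_X___XXX__XX_
__XX___XX__XX
X__XXX__XX__X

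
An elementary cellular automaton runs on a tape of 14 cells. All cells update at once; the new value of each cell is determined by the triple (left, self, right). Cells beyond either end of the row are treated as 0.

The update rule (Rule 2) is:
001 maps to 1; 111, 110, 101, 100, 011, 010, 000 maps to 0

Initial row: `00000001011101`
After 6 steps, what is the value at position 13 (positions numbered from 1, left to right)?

0

step 1: 00000010000000
step 2: 00000100000000
step 3: 00001000000000
step 4: 00010000000000
step 5: 00100000000000
step 6: 01000000000000
position 13 holds 0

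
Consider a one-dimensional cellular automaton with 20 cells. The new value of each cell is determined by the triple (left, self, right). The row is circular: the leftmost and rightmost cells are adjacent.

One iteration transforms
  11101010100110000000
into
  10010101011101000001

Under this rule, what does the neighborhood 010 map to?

At position 4 the neighborhood is 010; the next row has 0 there.

0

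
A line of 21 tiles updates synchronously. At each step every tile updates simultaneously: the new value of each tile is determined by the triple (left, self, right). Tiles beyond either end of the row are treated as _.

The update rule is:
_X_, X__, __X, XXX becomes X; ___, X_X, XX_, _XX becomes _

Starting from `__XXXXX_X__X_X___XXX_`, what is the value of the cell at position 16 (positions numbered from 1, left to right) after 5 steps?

step 1: _X_XXX__XXXX_XX_X_X_X
step 2: XX__X_XX_XX_____X_X_X
step 3: __XXX______X___XX_X_X
step 4: _X_X_X____XXX_X___X_X
step 5: XX_X_XX__X_X__XX_XX_X
position 16 holds X

X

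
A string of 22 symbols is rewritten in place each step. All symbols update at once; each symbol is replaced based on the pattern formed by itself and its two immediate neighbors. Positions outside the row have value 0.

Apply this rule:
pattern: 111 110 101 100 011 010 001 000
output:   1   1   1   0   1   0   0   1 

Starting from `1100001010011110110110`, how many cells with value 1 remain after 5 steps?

step 1: 1101100100011111111110
step 2: 1111100001011111111110
step 3: 1111101100111111111110
step 4: 1111111100111111111110
step 5: 1111111100111111111110
count of 1: 19

19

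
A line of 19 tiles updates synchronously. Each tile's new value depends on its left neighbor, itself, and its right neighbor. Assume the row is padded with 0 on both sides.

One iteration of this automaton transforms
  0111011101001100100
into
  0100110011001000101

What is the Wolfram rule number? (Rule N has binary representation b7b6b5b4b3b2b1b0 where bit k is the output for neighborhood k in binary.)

45

position 2: 111 → 0  (bit 7 = 0)
position 3: 110 → 0  (bit 6 = 0)
position 4: 101 → 1  (bit 5 = 1)
position 10: 100 → 0  (bit 4 = 0)
position 1: 011 → 1  (bit 3 = 1)
position 9: 010 → 1  (bit 2 = 1)
position 0: 001 → 0  (bit 1 = 0)
position 18: 000 → 1  (bit 0 = 1)
bits b7..b0 = 00101101 = 45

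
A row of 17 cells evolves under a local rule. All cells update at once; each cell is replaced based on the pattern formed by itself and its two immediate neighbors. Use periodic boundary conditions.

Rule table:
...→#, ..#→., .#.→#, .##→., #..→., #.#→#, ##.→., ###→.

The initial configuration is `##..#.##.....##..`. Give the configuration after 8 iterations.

##.....##....####

....##...###.....
###....#.....####
....##.#.###.....
###...###....####
....#.....##.....
###.#.###....####
...###....##.....
##.....##....####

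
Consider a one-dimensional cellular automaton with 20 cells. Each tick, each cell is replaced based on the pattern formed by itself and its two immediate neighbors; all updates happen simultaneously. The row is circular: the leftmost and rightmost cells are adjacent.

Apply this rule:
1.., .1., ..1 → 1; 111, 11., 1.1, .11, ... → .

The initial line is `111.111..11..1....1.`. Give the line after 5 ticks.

tick 1: .......11..1111..11.
tick 2: ......1..11....11..1
tick 3: 1....1111..1..1..111
tick 4: .1..1....11111111...
tick 5: 111111..1........1..

111111..1........1..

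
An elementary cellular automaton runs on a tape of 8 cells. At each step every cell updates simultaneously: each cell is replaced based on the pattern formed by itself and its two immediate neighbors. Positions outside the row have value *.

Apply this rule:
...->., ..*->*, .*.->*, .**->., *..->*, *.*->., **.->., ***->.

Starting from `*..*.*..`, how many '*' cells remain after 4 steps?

2

.***.***
........
*......*
.*....*.
count of *: 2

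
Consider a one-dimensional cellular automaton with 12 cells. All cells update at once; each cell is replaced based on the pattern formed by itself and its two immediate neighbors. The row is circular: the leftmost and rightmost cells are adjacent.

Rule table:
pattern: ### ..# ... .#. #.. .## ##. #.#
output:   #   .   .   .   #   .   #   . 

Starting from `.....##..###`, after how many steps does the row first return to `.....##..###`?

12

#.....##..##
##.....##..#
###.....##..
.###.....##.
..###.....##
#..###.....#
##..###.....
.##..###....
..##..###...
...##..###..
....##..###.
.....##..###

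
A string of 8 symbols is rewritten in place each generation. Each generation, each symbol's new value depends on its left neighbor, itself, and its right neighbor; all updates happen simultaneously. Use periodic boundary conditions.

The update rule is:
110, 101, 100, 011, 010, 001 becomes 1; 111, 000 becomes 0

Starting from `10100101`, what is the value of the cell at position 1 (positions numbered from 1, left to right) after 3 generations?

generation 1: 11111111
generation 2: 00000000
generation 3: 00000000
position 1 holds 0

0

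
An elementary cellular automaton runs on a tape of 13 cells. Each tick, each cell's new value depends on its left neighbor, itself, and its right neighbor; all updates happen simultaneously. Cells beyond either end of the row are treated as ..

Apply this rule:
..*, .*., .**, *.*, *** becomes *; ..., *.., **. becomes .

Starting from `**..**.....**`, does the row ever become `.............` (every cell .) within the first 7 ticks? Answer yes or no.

tick 1: *..**.....**.
tick 2: *.**.....**..
tick 3: ***.....**...
tick 4: **.....**....
tick 5: *.....**.....
tick 6: *....**......
tick 7: *...**.......
tick 7 is *...**......., still not uniform .

no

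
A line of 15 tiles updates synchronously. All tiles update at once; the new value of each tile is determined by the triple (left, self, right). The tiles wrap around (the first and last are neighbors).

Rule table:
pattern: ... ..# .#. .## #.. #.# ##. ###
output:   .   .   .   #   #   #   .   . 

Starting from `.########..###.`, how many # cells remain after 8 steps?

step 1: .#.......#.#..#
step 2: #.#.......#.#..
step 3: .#.#.......#.#.
step 4: ..#.#.......#.#
step 5: #..#.#.......#.
step 6: .#..#.#.......#
step 7: #.#..#.#.......
step 8: .#.#..#.#......
count of #: 4

4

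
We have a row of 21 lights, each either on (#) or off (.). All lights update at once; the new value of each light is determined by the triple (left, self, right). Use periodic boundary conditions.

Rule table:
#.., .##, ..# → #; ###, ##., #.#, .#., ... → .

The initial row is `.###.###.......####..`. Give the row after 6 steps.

##...#..#.....##...#.
#.#.#.##.#...##.#.#..
......#...#.##.....##
#....#.#.#..#.#...##.
.#..#.....##...#.##..
#.##.#...##.#.#..#.#.

#.##.#...##.#.#..#.#.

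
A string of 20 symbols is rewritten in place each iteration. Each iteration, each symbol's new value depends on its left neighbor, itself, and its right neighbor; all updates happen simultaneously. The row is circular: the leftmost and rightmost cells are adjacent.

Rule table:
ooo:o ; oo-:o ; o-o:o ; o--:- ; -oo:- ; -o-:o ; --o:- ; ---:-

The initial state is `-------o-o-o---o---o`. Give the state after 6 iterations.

-----------o---o---o

-------ooooo---o---o
--------oooo---o---o
---------ooo---o---o
----------oo---o---o
-----------o---o---o
-----------o---o---o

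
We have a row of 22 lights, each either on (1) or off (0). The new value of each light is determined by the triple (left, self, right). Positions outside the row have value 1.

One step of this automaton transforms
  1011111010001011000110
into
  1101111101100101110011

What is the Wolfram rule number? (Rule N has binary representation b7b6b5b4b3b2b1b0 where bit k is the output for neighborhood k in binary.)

position 3: 111 → 1  (bit 7 = 1)
position 0: 110 → 1  (bit 6 = 1)
position 1: 101 → 1  (bit 5 = 1)
position 9: 100 → 1  (bit 4 = 1)
position 2: 011 → 0  (bit 3 = 0)
position 8: 010 → 0  (bit 2 = 0)
position 11: 001 → 0  (bit 1 = 0)
position 10: 000 → 1  (bit 0 = 1)
bits b7..b0 = 11110001 = 241

241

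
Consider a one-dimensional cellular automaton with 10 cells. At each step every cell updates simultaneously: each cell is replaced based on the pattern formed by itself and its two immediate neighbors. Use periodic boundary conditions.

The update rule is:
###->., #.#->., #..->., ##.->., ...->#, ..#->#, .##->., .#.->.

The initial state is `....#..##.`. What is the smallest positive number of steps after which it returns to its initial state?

20

####..#...
.....#..##
.####..#..
#.....#..#
..####..#.
##.....#..
...####..#
.##.....#.
#...####..
..##.....#
.#...####.
#..##.....
..#...####
.#..##....
#..#...###
..#..##...
##..#...##
...#..##..
###..#...#
....#..##.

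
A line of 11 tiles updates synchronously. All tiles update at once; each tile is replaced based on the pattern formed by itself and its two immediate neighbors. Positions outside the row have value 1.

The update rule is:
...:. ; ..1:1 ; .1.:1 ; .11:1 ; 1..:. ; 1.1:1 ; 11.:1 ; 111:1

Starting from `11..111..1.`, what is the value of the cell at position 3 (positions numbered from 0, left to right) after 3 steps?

1

step 1: 11.1111.111
step 2: 11111111111
step 3: 11111111111
position 3 holds 1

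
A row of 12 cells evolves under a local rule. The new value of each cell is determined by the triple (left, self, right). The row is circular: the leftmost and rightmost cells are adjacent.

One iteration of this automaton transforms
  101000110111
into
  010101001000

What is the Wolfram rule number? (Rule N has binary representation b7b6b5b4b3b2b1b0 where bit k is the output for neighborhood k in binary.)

50

position 10: 111 → 0  (bit 7 = 0)
position 0: 110 → 0  (bit 6 = 0)
position 1: 101 → 1  (bit 5 = 1)
position 3: 100 → 1  (bit 4 = 1)
position 6: 011 → 0  (bit 3 = 0)
position 2: 010 → 0  (bit 2 = 0)
position 5: 001 → 1  (bit 1 = 1)
position 4: 000 → 0  (bit 0 = 0)
bits b7..b0 = 00110010 = 50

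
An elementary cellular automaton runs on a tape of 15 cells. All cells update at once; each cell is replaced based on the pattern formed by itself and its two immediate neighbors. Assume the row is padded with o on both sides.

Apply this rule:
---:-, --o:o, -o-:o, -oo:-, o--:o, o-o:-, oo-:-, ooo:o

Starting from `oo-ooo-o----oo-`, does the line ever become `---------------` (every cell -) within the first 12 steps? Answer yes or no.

no

o---o--oo--o---
-o-oooo--oooo-o
-o--oo-oo-oo---
-ooo--------o-o
--o-o------oo--
ooo-oo----o--oo
oo----o--oooo-o
o-o--oooo-oo---
--ooo-oo----o-o
oo-o----o--oo--
o--oo--oooo--oo
-oo--oo-oo-oo-o
step 12 is -oo--oo-oo-oo-o, still not uniform -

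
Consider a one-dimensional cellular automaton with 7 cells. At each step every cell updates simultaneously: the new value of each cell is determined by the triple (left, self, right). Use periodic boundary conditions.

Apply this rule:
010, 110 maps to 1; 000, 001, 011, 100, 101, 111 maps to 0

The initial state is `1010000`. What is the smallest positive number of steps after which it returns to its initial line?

1010000

1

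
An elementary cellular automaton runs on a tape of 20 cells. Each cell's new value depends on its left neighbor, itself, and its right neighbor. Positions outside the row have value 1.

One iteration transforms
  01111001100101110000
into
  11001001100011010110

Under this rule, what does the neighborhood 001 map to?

0

At position 6 the neighborhood is 001; the next row has 0 there.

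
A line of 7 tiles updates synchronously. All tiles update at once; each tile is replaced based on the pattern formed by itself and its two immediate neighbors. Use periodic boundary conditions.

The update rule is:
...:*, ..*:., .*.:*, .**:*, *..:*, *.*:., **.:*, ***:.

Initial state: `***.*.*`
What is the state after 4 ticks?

..*.*.*
*.*.*.*
*.*.*.*  (fixed point — unchanged through tick 4)

*.*.*.*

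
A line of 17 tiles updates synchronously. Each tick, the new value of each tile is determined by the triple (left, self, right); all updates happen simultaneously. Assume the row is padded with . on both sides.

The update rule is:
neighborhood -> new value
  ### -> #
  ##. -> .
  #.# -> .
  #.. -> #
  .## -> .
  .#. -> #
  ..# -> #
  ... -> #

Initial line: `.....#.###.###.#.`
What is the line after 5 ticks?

tick 1: ######..#...#..##
tick 2: .####.#########..
tick 3: #.##...#######.##
tick 4: #...###.#####....
tick 5: ####.#...###.####

####.#...###.####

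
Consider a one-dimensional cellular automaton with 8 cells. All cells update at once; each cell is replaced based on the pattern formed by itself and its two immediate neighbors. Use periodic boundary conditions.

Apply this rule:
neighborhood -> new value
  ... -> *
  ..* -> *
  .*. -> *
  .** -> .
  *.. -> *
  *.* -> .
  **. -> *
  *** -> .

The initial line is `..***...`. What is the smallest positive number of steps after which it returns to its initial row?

16

step 1: **..****
step 2: .***....
step 3: *..*****
step 4: ***.....
step 5: ..******
step 6: **.....*
step 7: .******.
step 8: *.....**
step 9: ******..
step 10: .....***
step 11: *****..*
step 12: ....***.
step 13: ****..**
step 14: ...***..
step 15: ***..***
step 16: ..***...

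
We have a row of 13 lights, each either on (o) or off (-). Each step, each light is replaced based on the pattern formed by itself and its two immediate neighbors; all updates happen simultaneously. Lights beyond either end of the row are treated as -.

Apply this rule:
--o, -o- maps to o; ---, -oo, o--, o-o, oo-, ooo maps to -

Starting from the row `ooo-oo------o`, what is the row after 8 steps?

----o--------

step 1: -----------oo
step 2: ----------o--
step 3: ---------oo--
step 4: --------o----
step 5: -------oo----
step 6: ------o------
step 7: -----oo------
step 8: ----o--------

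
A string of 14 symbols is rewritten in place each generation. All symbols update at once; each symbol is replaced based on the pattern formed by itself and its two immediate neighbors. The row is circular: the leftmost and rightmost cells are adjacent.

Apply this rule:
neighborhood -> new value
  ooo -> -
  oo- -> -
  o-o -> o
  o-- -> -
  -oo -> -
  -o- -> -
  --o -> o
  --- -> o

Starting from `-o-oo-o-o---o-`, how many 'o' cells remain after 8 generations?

o-o--o-o--oo--
-o--o-o--o---o
o--o-o--o--oo-
--o-o--o--o--o
-o-o--o--o--o-
o-o--o--o--o--
-o--o--o--o--o
o--o--o--o--o-
count of o: 5

5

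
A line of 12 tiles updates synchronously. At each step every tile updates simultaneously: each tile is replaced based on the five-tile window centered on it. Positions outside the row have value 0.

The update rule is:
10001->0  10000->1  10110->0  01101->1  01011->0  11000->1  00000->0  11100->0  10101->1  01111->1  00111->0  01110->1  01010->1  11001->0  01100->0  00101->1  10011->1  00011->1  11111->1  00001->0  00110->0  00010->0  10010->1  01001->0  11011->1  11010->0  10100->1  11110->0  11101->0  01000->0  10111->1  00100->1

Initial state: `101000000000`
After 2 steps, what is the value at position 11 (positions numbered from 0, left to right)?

111010000000
010010100000
position 11 holds 0

0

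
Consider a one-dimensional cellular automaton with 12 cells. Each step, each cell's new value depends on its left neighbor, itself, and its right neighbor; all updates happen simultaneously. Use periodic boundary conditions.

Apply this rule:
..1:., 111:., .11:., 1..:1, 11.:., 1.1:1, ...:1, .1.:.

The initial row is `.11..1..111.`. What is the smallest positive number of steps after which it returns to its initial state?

24

...1..1....1
11..1..111..
..1..1....1.
1..1..111..1
.1..1....1..
..1..111..11
1..1....1...
.1..111..11.
..1....1...1
1..111..11..
.1....1...1.
..111..11..1
1....1...1..
.111..11..1.
....1...1..1
111..11..1..
...1...1..1.
11..11..1..1
..1...1..1..
1..11..1..11
.1...1..1...
..11..1..111
1...1..1....
.11..1..111.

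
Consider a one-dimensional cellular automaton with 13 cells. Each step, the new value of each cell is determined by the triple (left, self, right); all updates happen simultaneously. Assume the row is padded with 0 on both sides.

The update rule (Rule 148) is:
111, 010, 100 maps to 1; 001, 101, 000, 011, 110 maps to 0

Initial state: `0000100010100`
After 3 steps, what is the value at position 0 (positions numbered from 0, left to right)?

0000110010110
0000001010001
0000001011001
position 0 holds 0

0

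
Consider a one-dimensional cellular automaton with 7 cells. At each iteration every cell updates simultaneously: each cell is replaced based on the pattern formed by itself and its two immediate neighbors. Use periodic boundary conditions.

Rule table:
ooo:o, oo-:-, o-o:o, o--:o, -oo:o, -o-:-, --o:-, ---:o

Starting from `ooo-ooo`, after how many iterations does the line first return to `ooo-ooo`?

7

iteration 1: oo-oooo
iteration 2: o-ooooo
iteration 3: -oooooo
iteration 4: oooooo-
iteration 5: ooooo-o
iteration 6: oooo-oo
iteration 7: ooo-ooo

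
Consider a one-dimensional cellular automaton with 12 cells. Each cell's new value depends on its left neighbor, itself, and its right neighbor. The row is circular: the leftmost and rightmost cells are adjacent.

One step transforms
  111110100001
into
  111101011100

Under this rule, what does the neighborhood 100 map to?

At position 7 the neighborhood is 100; the next row has 1 there.

1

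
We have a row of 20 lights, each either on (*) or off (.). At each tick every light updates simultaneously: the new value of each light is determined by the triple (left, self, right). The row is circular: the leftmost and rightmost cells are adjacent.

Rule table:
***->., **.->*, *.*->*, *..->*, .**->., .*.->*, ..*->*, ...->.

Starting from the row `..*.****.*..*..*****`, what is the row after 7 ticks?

****...********....*
...**.*.......**..*.
..*.****.....*.*****
****...**...***....*
...**.*.**.*..**..*.
..*.****.*****.*****
****...**....**....*

****...**....**....*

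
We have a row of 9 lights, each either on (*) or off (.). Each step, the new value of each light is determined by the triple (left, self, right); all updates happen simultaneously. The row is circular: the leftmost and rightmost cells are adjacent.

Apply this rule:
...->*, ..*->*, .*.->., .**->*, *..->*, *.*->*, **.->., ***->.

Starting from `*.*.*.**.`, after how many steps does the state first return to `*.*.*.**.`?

9

.*.*.**.*
*.*.**.*.
.*.**.*.*
*.**.*.*.
.**.*.*.*
**.*.*.*.
*.*.*.*.*
.*.*.*.**
*.*.*.**.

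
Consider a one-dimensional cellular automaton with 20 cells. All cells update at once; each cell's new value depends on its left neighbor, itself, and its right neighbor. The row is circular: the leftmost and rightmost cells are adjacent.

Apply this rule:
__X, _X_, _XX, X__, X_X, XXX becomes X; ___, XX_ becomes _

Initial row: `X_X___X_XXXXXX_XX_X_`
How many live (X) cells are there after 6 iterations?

XXXX_XXXXXXXX_XX_XXX
XXX_XXXXXXXX_XX_XXXX
XX_XXXXXXXX_XX_XXXXX
X_XXXXXXXX_XX_XXXXXX
_XXXXXXXX_XX_XXXXXXX
XXXXXXXX_XX_XXXXXXX_
count of X: 17

17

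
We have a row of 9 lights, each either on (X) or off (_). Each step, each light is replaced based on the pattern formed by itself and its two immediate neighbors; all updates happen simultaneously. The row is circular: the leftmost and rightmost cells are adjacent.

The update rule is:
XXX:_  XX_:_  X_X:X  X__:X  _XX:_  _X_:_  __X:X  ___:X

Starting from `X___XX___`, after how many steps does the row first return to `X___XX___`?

_XXX__XXX
X___XX___

2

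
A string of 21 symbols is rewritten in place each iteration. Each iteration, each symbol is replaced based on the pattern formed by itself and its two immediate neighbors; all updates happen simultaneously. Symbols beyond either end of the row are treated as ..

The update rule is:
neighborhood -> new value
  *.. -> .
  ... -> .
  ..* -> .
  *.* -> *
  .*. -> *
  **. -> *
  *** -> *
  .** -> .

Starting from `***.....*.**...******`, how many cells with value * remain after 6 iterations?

iteration 1: .**.....**.*....*****
iteration 2: ..*......***.....****
iteration 3: ..*.......**......***
iteration 4: ..*........*.......**
iteration 5: ..*........*........*
iteration 6: ..*........*........*
count of *: 3

3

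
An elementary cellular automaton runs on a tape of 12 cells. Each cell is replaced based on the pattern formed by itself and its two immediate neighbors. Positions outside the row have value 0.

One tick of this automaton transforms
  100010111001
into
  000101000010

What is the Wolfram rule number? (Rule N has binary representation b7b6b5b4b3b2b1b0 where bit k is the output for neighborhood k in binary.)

position 7: 111 → 0  (bit 7 = 0)
position 8: 110 → 0  (bit 6 = 0)
position 5: 101 → 1  (bit 5 = 1)
position 1: 100 → 0  (bit 4 = 0)
position 6: 011 → 0  (bit 3 = 0)
position 0: 010 → 0  (bit 2 = 0)
position 3: 001 → 1  (bit 1 = 1)
position 2: 000 → 0  (bit 0 = 0)
bits b7..b0 = 00100010 = 34

34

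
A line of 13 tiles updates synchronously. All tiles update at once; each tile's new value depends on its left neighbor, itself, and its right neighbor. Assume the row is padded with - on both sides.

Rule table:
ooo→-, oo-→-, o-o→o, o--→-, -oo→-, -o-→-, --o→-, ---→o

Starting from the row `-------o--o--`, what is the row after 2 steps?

oooooo------o
-------oooo--

-------oooo--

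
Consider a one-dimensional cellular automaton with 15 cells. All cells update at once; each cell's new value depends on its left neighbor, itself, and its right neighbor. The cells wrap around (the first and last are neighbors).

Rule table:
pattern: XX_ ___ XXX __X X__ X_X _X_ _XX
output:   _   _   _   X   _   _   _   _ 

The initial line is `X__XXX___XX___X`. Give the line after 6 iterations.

___X____X___X__

__X_____X____X_
_X_____X____X__
X_____X____X___
_____X____X___X
____X____X___X_
___X____X___X__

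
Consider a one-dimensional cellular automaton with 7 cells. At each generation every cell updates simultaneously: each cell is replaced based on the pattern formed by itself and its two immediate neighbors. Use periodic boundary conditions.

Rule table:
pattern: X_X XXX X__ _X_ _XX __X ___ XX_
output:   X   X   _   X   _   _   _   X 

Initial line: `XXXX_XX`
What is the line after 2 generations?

generation 1: XXXXX_X
generation 2: XXXXXX_

XXXXXX_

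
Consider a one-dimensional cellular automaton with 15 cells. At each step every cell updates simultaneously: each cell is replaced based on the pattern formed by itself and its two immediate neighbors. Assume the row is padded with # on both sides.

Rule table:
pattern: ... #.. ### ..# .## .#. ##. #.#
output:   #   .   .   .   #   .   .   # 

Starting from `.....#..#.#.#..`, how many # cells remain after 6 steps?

step 1: .###.....#.#...
step 2: ##...###..#..#.
step 3: ...#.#........#
step 4: .#..#..######.#
step 5: #......#.....##
step 6: ..####...###.#.
count of #: 8

8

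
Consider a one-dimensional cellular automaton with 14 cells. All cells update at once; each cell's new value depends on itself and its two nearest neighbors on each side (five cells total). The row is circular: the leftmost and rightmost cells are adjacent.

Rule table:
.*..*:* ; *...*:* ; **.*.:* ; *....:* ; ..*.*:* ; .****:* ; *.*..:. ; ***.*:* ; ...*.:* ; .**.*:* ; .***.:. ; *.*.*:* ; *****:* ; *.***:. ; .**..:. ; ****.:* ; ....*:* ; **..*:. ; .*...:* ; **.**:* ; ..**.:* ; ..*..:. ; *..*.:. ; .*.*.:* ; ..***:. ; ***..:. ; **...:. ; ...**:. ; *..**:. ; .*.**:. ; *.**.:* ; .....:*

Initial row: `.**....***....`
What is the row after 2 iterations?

.*..**.....***
*.*.*..***...*

*.*.*..***...*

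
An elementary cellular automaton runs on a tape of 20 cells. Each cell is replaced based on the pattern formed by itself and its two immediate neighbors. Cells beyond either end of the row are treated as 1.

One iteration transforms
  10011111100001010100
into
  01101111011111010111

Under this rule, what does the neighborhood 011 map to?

0

At position 3 the neighborhood is 011; the next row has 0 there.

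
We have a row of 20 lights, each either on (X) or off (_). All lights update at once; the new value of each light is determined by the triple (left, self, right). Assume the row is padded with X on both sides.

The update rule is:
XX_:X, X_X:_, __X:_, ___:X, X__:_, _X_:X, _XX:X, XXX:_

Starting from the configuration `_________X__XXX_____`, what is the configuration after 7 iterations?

_X_X_X_X_X__X_X_X_X_

iteration 1: _XXXXXXX_X__X_X_XXX_
iteration 2: _X_____X_X__X_X_X_X_
iteration 3: _X_XXX_X_X__X_X_X_X_
iteration 4: _X_X_X_X_X__X_X_X_X_
iteration 5: _X_X_X_X_X__X_X_X_X_  (fixed point — unchanged through iteration 7)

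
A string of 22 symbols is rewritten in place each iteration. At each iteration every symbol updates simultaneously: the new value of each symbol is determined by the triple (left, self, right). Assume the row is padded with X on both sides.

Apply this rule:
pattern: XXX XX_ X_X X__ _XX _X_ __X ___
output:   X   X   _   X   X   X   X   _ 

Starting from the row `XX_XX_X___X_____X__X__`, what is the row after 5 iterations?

XX_XX_XX_XXXX_XXXXXXXX

XX_XX_XX_XXX___XXXXXXX
XX_XX_XX_XXXX_XXXXXXXX
XX_XX_XX_XXXX_XXXXXXXX  (fixed point — unchanged through iteration 5)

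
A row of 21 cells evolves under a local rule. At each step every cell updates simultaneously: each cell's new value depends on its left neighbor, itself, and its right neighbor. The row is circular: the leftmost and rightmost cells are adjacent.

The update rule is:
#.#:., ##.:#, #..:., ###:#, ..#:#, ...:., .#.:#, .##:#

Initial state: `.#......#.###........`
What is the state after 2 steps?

##....###.###.......#

##.....##.###........
##....###.###.......#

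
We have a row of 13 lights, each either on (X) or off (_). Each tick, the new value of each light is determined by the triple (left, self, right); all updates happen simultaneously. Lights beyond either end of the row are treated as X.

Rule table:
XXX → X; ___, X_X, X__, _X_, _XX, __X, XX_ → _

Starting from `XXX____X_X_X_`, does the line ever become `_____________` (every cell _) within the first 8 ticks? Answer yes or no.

XX___________
X____________
_____________
all cells are _ at tick 3

yes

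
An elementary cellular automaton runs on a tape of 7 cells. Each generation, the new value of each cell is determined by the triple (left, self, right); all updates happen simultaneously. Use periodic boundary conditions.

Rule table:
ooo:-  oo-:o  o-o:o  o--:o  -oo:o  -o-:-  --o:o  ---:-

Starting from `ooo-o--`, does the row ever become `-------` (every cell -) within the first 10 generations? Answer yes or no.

o-oo-oo
oooooo-
o----oo
oo--oo-
ooooooo
-------
all cells are - at generation 6

yes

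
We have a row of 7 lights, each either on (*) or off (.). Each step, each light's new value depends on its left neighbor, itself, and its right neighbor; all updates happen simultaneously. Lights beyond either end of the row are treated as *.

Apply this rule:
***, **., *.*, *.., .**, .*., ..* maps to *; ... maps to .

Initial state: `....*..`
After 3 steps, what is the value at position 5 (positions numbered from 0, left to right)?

*..****
*******
*******
position 5 holds *

*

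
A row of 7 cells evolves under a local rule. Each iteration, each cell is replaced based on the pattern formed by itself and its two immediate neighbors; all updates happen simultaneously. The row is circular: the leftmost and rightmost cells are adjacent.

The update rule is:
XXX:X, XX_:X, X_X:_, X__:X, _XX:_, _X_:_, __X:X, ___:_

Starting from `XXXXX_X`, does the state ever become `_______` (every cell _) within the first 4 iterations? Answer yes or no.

no

iteration 1: XXXXX__
iteration 2: _XXXXXX
iteration 3: __XXXXX
iteration 4: XX_XXXX
iteration 4 is XX_XXXX, still not uniform _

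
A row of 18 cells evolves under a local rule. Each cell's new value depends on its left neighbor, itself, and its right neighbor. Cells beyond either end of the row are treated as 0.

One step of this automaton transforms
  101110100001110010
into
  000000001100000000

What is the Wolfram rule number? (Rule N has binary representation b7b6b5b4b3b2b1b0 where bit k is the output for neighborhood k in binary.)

1

position 3: 111 → 0  (bit 7 = 0)
position 4: 110 → 0  (bit 6 = 0)
position 1: 101 → 0  (bit 5 = 0)
position 7: 100 → 0  (bit 4 = 0)
position 2: 011 → 0  (bit 3 = 0)
position 0: 010 → 0  (bit 2 = 0)
position 10: 001 → 0  (bit 1 = 0)
position 8: 000 → 1  (bit 0 = 1)
bits b7..b0 = 00000001 = 1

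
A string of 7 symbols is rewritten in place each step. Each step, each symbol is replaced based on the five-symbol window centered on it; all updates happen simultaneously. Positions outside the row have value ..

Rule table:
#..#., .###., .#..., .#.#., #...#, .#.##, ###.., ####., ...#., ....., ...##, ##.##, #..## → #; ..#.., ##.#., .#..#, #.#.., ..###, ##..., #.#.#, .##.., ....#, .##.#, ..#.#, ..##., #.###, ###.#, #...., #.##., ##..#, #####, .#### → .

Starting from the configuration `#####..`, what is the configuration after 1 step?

...##..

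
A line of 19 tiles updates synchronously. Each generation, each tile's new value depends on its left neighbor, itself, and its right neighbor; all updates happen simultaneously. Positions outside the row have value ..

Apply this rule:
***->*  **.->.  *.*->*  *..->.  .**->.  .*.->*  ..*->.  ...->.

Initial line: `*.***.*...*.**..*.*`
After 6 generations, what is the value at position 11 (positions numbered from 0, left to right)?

.

generation 1: **.*.**...**....***
generation 2: ..***............*.
generation 3: ...*.............*.
generation 4: ...*.............*.  (fixed point — unchanged through generation 6)
position 11 holds .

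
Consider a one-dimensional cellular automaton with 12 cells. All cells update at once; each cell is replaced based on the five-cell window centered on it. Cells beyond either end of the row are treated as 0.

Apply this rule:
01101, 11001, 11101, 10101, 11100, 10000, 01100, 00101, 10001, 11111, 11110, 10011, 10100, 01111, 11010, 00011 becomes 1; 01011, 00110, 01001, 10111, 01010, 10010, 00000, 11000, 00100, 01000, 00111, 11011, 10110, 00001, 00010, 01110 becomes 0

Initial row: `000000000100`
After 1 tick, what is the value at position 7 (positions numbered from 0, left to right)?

000000000001
position 7 holds 0

0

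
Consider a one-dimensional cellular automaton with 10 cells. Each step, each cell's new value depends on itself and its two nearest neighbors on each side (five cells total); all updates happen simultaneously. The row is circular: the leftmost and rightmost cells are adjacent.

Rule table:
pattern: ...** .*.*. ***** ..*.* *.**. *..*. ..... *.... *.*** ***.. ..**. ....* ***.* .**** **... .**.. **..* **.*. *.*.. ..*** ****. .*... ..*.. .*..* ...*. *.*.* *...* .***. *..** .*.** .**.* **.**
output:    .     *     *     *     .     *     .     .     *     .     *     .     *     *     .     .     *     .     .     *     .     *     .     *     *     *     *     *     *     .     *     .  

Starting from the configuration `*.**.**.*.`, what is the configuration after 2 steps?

.**.***.**

*..*..*.**
.**.***.**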